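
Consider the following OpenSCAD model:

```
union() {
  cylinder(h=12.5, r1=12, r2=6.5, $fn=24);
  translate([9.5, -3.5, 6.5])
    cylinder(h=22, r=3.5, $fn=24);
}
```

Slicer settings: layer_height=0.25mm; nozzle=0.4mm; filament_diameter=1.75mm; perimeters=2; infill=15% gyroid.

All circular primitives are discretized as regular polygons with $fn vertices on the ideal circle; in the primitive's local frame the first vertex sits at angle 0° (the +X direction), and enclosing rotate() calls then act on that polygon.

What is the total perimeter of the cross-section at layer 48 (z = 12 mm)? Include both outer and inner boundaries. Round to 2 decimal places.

62.00 mm

At z = 12 mm: the cone (r1=12→r2=6.5) has section circumradius 6.720 here — a regular 24-gon (perimeter = 2·24·6.720·sin(180°/24) = 42.10 mm); the r=3.5 cylinder at (9.5, -3.5) gives a regular 24-gon of circumradius 3.5 (constant along its height) (perimeter = 2·24·3.500·sin(180°/24) = 21.93 mm); Taking the union: the regions partially overlap (shared area 0.02 mm²), so the edge portions inside another operand are dropped and the merged outline is re-measured after clipping — boundary = 62.00 mm. Overall, the cross-section is a single solid region. Total boundary length (outer) = 62.00 mm.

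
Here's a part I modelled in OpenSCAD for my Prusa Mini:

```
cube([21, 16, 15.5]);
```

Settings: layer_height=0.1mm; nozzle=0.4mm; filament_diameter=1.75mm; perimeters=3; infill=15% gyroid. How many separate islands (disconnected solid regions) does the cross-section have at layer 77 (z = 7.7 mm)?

1

At z = 7.7 mm: the cube (footprint 21×16) is included at this height. Overall, the cross-section is a single solid region. Island count = 1.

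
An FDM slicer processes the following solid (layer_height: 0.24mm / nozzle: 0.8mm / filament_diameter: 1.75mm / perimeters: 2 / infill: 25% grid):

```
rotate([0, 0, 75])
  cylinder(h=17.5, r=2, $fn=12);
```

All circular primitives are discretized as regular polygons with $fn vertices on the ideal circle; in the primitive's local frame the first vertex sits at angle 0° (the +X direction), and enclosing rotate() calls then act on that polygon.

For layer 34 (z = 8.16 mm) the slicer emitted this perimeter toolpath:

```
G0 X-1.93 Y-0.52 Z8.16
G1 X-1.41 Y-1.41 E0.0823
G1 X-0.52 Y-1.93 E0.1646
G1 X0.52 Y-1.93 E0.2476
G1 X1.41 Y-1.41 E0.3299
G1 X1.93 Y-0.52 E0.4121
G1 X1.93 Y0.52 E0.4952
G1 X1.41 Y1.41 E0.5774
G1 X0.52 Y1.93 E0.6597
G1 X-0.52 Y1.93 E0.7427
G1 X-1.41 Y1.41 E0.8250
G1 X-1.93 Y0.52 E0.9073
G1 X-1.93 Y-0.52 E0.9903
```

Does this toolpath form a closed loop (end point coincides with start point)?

Start point (G0): (-1.93, -0.52). End point (last G1): the path returns to the start — closed.

yes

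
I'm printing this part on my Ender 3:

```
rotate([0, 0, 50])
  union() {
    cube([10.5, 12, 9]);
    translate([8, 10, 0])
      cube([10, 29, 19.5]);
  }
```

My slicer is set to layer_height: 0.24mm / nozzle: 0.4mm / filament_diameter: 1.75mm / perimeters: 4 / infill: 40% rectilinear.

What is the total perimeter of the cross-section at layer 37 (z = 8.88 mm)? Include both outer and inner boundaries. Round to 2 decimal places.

114.00 mm

At z = 8.88 mm: the cube is present — its section is the full 10.5×12 rectangle (perimeter 45.00 mm); the 10×29 cube at (8, 10) contributes its full rectangle (perimeter 78.00 mm); Taking the union: the regions partially overlap (shared area 5.00 mm²), so the edge portions inside another operand are dropped and the merged outline is re-measured after clipping — boundary = 114.00 mm; (rotated 50° about Z; rotation is an isometry so areas/perimeters/island counts are preserved). Overall, the cross-section is a single solid region. Total boundary length (outer) = 114.00 mm.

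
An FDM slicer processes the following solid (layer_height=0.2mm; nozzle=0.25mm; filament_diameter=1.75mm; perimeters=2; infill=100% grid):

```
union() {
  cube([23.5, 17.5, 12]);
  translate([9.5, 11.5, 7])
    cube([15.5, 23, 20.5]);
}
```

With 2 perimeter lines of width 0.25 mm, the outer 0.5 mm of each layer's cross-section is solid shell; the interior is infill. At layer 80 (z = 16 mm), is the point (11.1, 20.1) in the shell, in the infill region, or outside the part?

At z = 16 mm: the cube does not reach this height (z outside [0, 12]); the 15.5×23 cube at (9.5, 11.5) contributes its full rectangle; Combining (union): only the 15.5×23 cube at (9.5, 11.5) is present, so the union is just that shape — 1 connected region. Overall, the cross-section is a single solid region. The nearest boundary edge runs (9.50, 34.50)→(9.50, 11.50); distance from the point to it = 1.60 mm. The point is inside the cross-section and 1.60 mm from the nearest boundary — more than the 0.5 mm shell width (2 × 0.25), so it's in the infill interior.

infill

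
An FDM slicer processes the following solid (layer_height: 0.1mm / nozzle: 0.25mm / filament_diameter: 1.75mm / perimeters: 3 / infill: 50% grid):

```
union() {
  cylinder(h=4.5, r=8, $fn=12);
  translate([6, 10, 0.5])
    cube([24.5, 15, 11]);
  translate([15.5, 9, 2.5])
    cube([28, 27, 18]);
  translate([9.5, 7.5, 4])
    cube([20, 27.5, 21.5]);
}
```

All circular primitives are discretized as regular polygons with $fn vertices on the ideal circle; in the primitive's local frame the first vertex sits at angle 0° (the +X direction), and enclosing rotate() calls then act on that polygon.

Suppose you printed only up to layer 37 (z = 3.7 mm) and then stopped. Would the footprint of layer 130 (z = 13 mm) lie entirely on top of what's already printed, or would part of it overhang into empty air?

part overhangs

Compare the two slices. At z = 3.7: the r=8 cylinder gives a regular 12-gon of circumradius 8 (constant along its height) (area = (12/2)·8.000²·sin(360°/12) = 192.00 mm²); the cube at (6, 10) (footprint 24.5×15) is included at this height (area 367.50 mm²); the cube at (15.5, 9) is present — its section is the full 28×27 rectangle (area 756.00 mm²); the cube at (9.5, 7.5) is not intersected at this z (z outside [4, 25.5]); Combining (union): the regions partially overlap — summed areas 1315.50 mm² minus the doubly-counted overlap 225.00 mm² gives 1090.50 mm² — area = 1090.50 mm². At z = 13: the cylinder does not reach this height (z outside [0, 4.5]); the cube at (6, 10) is absent (z outside [0.5, 11.5]); the cube at (15.5, 9) (footprint 28×27) is included at this height (area 756.00 mm²); the cube at (9.5, 7.5) (footprint 20×27.5) is included at this height (area 550.00 mm²); Combining (union): the regions partially overlap — summed areas 1306.00 mm² minus the doubly-counted overlap 364.00 mm² gives 942.00 mm² — area = 942.00 mm². Checking containment: at z = 13 the cross-section extends beyond the z = 3.7 cross-section by about 96.00 mm².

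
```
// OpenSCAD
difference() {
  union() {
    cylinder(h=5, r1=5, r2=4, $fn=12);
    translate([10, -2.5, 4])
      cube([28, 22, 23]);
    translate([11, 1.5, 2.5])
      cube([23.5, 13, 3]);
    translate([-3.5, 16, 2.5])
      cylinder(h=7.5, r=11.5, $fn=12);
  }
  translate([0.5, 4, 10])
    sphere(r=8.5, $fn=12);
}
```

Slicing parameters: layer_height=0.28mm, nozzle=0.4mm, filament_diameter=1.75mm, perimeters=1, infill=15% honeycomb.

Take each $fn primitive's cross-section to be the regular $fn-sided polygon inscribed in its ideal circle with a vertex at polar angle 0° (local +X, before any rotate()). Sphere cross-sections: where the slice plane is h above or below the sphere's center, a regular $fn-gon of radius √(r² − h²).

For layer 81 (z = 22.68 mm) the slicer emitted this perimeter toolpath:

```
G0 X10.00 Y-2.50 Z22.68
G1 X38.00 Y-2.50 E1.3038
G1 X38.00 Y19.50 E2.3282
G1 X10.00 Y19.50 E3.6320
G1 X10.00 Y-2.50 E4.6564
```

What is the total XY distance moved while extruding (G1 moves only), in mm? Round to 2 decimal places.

100.00 mm

Sum the Euclidean lengths of each G1 segment: total = 100.00 mm.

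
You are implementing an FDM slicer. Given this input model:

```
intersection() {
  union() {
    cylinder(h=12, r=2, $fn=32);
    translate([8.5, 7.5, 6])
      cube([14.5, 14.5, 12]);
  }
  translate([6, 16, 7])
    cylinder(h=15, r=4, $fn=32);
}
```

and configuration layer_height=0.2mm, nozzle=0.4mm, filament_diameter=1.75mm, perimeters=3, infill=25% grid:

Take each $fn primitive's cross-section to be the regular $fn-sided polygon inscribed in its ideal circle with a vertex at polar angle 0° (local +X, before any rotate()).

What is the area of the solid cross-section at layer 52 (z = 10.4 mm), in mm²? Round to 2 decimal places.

6.43 mm²

At z = 10.4 mm: the r=2 cylinder contributes a regular 32-gon of circumradius 2 (area = (32/2)·2.000²·sin(360°/32) = 12.49 mm²); the cube at (8.5, 7.5) (footprint 14.5×14.5) is included at this height (area 210.25 mm²); Merging all regions: the 2 present regions are separate (no shared area or edge), so areas and boundary lengths simply add and each stays a separate island — area = 222.74 mm²; the r=4 cylinder at (6, 16) contributes a regular 32-gon of circumradius 4 (area = (32/2)·4.000²·sin(360°/32) = 49.94 mm²); Keeping only the common overlap: the r=4 cylinder at (6, 16) partially overlaps the result so far; clipping to the common part keeps 6.43 mm² — area = 6.43 mm². Overall, the cross-section is a single solid region. Net area = 6.43 mm².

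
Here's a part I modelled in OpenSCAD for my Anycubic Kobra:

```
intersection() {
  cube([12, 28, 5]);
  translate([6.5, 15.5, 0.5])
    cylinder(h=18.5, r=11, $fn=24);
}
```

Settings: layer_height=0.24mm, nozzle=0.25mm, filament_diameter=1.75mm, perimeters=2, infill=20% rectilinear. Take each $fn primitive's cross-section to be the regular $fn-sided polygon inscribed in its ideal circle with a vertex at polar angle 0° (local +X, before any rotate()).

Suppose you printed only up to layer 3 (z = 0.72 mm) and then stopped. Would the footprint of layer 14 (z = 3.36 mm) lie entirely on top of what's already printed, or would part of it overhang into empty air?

Compare the two slices. At z = 0.72: the 12×28 cube contributes its full rectangle (area 336.00 mm²); the cylinder at (6.5, 15.5): section is a regular 24-gon, circumradius r=11 (area = (24/2)·11.000²·sin(360°/24) = 375.81 mm²); Keeping only the common overlap: the r=11 cylinder at (6.5, 15.5) partially overlaps the 12×28 cube; clipping to the common part keeps 248.34 mm² — area = 248.34 mm². At z = 3.36: the 12×28 cube contributes its full rectangle (area 336.00 mm²); the r=11 cylinder at (6.5, 15.5) contributes a regular 24-gon of circumradius 11 (area = (24/2)·11.000²·sin(360°/24) = 375.81 mm²); After intersecting: the r=11 cylinder at (6.5, 15.5) partially overlaps the 12×28 cube; clipping to the common part keeps 248.34 mm² — area = 248.34 mm². Checking containment: the cross-section at z = 3.36 is a subset of the cross-section at z = 0.72.

entirely on top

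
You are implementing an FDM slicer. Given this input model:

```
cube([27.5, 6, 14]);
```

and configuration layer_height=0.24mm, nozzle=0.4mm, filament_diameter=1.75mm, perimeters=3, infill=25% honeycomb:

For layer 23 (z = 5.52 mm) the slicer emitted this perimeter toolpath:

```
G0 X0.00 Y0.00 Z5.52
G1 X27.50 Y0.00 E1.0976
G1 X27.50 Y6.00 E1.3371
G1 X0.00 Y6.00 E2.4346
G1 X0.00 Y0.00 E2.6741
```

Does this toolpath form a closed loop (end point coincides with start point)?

yes

Start point (G0): (0.00, 0.00). End point (last G1): the path returns to the start — closed.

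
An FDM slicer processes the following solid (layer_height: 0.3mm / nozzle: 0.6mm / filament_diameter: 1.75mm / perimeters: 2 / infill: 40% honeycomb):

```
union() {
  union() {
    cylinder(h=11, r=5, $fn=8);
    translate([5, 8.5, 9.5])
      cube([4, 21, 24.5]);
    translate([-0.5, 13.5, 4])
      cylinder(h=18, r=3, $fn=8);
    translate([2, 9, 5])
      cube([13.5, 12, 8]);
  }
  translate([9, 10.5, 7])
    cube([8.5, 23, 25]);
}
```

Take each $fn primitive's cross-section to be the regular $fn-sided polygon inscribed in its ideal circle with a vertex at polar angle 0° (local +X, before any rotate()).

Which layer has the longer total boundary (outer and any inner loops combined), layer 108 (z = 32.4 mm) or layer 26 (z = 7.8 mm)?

layer 26 (z = 7.8 mm)

Layer 108 (z = 32.4): the cylinder is not intersected at this z (z outside [0, 11]); the cube at (5, 8.5) is present — its section is the full 4×21 rectangle (perimeter 50.00 mm); the cylinder at (-0.5, 13.5) is not intersected at this z (z outside [4, 22]); the cube at (2, 9) is absent (z outside [5, 13]); Combining (union): only the 4×21 cube at (5, 8.5) is present, so the union is just that shape — boundary = 50.00 mm; the cube at (9, 10.5) is not intersected at this z (z outside [7, 32]); Taking the union: only that combined region is present, so the union is just that shape — boundary = 50.00 mm. So its perimeter = 50.00 mm. Layer 26 (z = 7.8): the r=5 cylinder contributes a regular 8-gon of circumradius 5 (perimeter = 2·8·5.000·sin(180°/8) = 30.61 mm); the cube at (5, 8.5) does not reach this height (z outside [9.5, 34]); the cylinder at (-0.5, 13.5): section is a regular 8-gon, circumradius r=3 (perimeter = 2·8·3.000·sin(180°/8) = 18.37 mm); the cube at (2, 9) (footprint 13.5×12) is included at this height (perimeter 51.00 mm); Taking the union: the regions partially overlap (shared area 0.60 mm²), so the edge portions inside another operand are dropped and the merged outline is re-measured after clipping — boundary = 94.96 mm; the 8.5×23 cube at (9, 10.5) contributes its full rectangle (perimeter 63.00 mm); Combining (union): the regions partially overlap (shared area 68.25 mm²), so the edge portions inside another operand are dropped and the merged outline is re-measured after clipping — boundary = 123.96 mm. So its perimeter = 123.96 mm. Layer 26 is larger (123.96 vs 50.00 mm).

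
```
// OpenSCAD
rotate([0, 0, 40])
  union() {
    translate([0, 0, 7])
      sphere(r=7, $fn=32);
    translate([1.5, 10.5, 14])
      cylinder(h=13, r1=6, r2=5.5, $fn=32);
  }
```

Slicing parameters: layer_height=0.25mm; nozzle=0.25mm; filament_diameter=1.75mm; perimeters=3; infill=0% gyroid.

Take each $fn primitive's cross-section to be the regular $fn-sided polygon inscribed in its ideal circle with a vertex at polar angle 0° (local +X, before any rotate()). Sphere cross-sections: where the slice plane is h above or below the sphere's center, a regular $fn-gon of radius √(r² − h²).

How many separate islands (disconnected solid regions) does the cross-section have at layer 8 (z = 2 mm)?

1

At z = 2 mm: the r=7 sphere slices to a regular 32-gon of circumradius 4.899 (√(r²−h²) with h=5 from center); the cone at (1.5, 10.5) is not intersected at this z (z outside [14, 27]); Merging all regions: only the r=7 sphere is present, so the union is just that shape — 1 connected region; (rotated 40° about Z; rotation is an isometry so areas/perimeters/island counts are preserved). Overall, the cross-section is a single solid region. Island count = 1.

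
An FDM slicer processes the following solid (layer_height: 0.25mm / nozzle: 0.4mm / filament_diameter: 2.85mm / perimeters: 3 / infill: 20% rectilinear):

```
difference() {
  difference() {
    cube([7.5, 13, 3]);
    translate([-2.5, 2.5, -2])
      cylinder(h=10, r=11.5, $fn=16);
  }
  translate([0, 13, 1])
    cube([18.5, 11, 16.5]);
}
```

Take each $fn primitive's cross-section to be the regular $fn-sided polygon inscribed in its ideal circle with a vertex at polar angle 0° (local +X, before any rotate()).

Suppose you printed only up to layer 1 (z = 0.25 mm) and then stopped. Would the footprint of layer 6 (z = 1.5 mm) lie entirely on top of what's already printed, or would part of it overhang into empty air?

Compare the two slices. At z = 0.25: the 7.5×13 cube contributes its full rectangle (area 97.50 mm²); the r=11.5 cylinder at (-2.5, 2.5) gives a regular 16-gon of circumradius 11.5 (constant along its height) (area = (16/2)·11.500²·sin(360°/16) = 404.88 mm²); Subtracting the remaining from the first: starting from the 7.5×13 cube (97.50 mm²), the r=11.5 cylinder at (-2.5, 2.5) partially overlaps it — only the 86.27 mm² overlap (of its 404.88 mm²) is removed, clipping the outline — area = 11.23 mm²; the cube at (0, 13) does not reach this height (z outside [1, 17.5]); Taking the first minus the rest: none of the subtracted shapes is present at this height, so the result so far is unchanged — area = 11.23 mm². At z = 1.5: the cube (footprint 7.5×13) is included at this height (area 97.50 mm²); the r=11.5 cylinder at (-2.5, 2.5) contributes a regular 16-gon of circumradius 11.5 (area = (16/2)·11.500²·sin(360°/16) = 404.88 mm²); After the difference (first − rest): starting from the 7.5×13 cube (97.50 mm²), the r=11.5 cylinder at (-2.5, 2.5) partially overlaps it — only the 86.27 mm² overlap (of its 404.88 mm²) is removed, clipping the outline — area = 11.23 mm²; the cube at (0, 13) (footprint 18.5×11) is included at this height (area 203.50 mm²); Taking the first minus the rest: starting from that combined region (11.23 mm²), the 18.5×11 cube at (0, 13) misses the remaining region (no effect) — area = 11.23 mm². Checking containment: the cross-section at z = 1.5 is a subset of the cross-section at z = 0.25.

entirely on top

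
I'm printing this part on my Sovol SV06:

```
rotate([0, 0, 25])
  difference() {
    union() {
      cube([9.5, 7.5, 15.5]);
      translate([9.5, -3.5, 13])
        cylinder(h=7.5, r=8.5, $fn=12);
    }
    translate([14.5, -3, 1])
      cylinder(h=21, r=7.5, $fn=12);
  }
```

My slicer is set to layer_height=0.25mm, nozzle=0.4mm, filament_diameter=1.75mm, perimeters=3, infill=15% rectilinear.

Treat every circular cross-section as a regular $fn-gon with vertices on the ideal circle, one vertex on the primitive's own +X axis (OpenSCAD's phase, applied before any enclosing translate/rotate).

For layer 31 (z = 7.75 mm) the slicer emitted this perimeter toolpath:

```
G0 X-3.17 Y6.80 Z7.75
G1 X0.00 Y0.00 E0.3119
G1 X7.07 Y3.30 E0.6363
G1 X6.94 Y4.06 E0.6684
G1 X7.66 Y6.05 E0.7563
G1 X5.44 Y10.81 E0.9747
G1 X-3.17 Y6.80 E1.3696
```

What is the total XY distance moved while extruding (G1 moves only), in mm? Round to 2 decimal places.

Sum the Euclidean lengths of each G1 segment: total = 32.94 mm.

32.94 mm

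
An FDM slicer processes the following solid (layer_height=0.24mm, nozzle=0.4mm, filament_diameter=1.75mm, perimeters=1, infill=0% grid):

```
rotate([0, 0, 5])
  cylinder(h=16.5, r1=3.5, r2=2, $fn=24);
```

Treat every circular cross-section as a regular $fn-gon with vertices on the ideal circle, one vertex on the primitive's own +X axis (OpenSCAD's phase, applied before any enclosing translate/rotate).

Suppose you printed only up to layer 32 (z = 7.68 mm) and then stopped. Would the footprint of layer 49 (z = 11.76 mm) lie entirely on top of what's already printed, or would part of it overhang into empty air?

Compare the two slices. At z = 7.68: the cone (r1=3.5→r2=2) has section circumradius 2.802 here — a regular 24-gon (area = (24/2)·2.802²·sin(360°/24) = 24.38 mm²); (whole slice rotated 5° about Z — lengths, areas and connectivity unchanged). At z = 11.76: the cone: at t=0.713 of its height the radius interpolates to r₁+(r₂−r₁)t = 2.431, giving a regular 24-gon of that circumradius (area = (24/2)·2.431²·sin(360°/24) = 18.35 mm²); (rotated 5° about Z; rotation is an isometry so areas/perimeters/island counts are preserved). Checking containment: the cross-section at z = 11.76 is a subset of the cross-section at z = 7.68.

entirely on top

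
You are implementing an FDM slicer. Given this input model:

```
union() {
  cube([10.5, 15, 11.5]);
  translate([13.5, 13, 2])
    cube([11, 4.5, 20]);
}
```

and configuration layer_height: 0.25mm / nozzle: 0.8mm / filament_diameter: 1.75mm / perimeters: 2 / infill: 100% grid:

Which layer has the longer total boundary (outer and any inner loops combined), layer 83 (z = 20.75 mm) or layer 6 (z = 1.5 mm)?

layer 6 (z = 1.5 mm)

Layer 83 (z = 20.75): the cube is absent (z outside [0, 11.5]); the cube at (13.5, 13) is present — its section is the full 11×4.5 rectangle (perimeter 31.00 mm); Merging all regions: only the 11×4.5 cube at (13.5, 13) is present, so the union is just that shape — boundary = 31.00 mm. So its perimeter = 31.00 mm. Layer 6 (z = 1.5): the cube is present — its section is the full 10.5×15 rectangle (perimeter 51.00 mm); the cube at (13.5, 13) is not intersected at this z (z outside [2, 22]); Merging all regions: only the 10.5×15 cube is present, so the union is just that shape — boundary = 51.00 mm. So its perimeter = 51.00 mm. Layer 6 is larger (51.00 vs 31.00 mm).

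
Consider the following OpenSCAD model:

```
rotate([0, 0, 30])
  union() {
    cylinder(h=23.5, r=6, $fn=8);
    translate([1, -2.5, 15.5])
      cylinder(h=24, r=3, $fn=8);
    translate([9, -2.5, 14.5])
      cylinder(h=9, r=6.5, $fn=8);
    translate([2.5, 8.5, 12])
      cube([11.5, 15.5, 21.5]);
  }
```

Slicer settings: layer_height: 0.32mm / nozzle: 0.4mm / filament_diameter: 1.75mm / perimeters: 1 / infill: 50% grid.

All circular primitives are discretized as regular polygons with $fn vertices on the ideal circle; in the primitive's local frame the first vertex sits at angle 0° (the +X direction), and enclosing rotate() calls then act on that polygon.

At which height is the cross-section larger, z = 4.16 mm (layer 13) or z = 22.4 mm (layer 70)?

Layer 13 (z = 4.16): the r=6 cylinder gives a regular 8-gon of circumradius 6 (constant along its height) (area = (8/2)·6.000²·sin(360°/8) = 101.82 mm²); the cylinder at (1, -2.5) is not intersected at this z (z outside [15.5, 39.5]); the cylinder at (9, -2.5) is absent (z outside [14.5, 23.5]); the cube at (2.5, 8.5) is absent (z outside [12, 33.5]); Taking the union: only the r=6 cylinder is present, so the union is just that shape — area = 101.82 mm²; (rotated 30° about Z; rotation is an isometry so areas/perimeters/island counts are preserved). So its area = 101.82 mm². Layer 70 (z = 22.4): the r=6 cylinder gives a regular 8-gon of circumradius 6 (constant along its height) (area = (8/2)·6.000²·sin(360°/8) = 101.82 mm²); the cylinder at (1, -2.5): section is a regular 8-gon, circumradius r=3 (area = (8/2)·3.000²·sin(360°/8) = 25.46 mm²); the r=6.5 cylinder at (9, -2.5) contributes a regular 8-gon of circumradius 6.5 (area = (8/2)·6.500²·sin(360°/8) = 119.50 mm²); the cube at (2.5, 8.5) (footprint 11.5×15.5) is included at this height (area 178.25 mm²); Taking the union: the regions partially overlap — summed areas 425.03 mm² minus the doubly-counted overlap 38.28 mm² gives 386.75 mm² — area = 386.75 mm²; (rotated 30° about Z; rotation is an isometry so areas/perimeters/island counts are preserved). So its area = 386.75 mm². Layer 70 is larger (386.75 vs 101.82 mm²).

layer 70 (z = 22.4 mm)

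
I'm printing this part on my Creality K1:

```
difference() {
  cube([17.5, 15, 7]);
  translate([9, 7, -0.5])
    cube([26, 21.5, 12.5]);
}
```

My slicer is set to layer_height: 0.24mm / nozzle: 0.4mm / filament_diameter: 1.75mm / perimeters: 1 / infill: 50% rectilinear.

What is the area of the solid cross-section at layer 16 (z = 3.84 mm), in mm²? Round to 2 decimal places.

At z = 3.84 mm: the 17.5×15 cube contributes its full rectangle (area 262.50 mm²); the cube at (9, 7) (footprint 26×21.5) is included at this height (area 559.00 mm²); Subtracting the remaining from the first: starting from the 17.5×15 cube (262.50 mm²), the 26×21.5 cube at (9, 7) partially overlaps it — only the 68.00 mm² overlap (of its 559.00 mm²) is removed, clipping the outline — area = 194.50 mm². Overall, the cross-section is a single solid region. Net area = 194.50 mm².

194.50 mm²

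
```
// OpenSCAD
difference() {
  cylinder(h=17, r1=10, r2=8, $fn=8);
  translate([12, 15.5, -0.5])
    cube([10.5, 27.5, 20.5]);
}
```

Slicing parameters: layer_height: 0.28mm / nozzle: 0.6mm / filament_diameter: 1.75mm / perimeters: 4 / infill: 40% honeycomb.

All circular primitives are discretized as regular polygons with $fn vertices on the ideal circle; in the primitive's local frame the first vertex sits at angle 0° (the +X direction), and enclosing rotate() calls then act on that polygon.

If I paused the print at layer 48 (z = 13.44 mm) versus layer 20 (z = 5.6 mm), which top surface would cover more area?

layer 20 (z = 5.6 mm)

Layer 48 (z = 13.44): the cone contributes a regular 8-gon of circumradius 8.419 (interpolated between r1=10 and r2=8 at t=0.791) (area = (8/2)·8.419²·sin(360°/8) = 200.47 mm²); the cube at (12, 15.5) (footprint 10.5×27.5) is included at this height (area 288.75 mm²); After the difference (first − rest): starting from the cone (200.47 mm²), the 10.5×27.5 cube at (12, 15.5) misses the remaining region (no effect) — area = 200.47 mm². So its area = 200.47 mm². Layer 20 (z = 5.6): the cone contributes a regular 8-gon of circumradius 9.341 (interpolated between r1=10 and r2=8 at t=0.329) (area = (8/2)·9.341²·sin(360°/8) = 246.80 mm²); the cube at (12, 15.5) is present — its section is the full 10.5×27.5 rectangle (area 288.75 mm²); After the difference (first − rest): starting from the cone (246.80 mm²), the 10.5×27.5 cube at (12, 15.5) misses the remaining region (no effect) — area = 246.80 mm². So its area = 246.80 mm². Layer 20 is larger (246.80 vs 200.47 mm²).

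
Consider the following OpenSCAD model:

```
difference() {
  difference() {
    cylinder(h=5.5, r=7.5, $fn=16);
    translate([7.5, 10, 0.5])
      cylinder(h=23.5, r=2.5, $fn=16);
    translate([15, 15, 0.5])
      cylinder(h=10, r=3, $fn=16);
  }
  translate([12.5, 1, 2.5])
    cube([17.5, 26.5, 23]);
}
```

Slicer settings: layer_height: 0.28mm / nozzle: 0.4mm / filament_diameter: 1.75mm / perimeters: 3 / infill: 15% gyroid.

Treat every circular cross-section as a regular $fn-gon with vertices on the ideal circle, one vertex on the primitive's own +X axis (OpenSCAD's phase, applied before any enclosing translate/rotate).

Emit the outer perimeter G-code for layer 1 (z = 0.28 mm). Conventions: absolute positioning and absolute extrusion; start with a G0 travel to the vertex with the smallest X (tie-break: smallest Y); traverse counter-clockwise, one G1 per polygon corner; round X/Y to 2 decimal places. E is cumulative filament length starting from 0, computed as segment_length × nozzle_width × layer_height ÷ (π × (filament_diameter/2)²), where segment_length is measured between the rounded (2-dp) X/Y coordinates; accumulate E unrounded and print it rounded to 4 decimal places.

G0 X-7.50 Y0.00 Z0.28
G1 X-6.93 Y-2.87 E0.1362
G1 X-5.30 Y-5.30 E0.2725
G1 X-2.87 Y-6.93 E0.4087
G1 X0.00 Y-7.50 E0.5450
G1 X2.87 Y-6.93 E0.6812
G1 X5.30 Y-5.30 E0.8175
G1 X6.93 Y-2.87 E0.9537
G1 X7.50 Y0.00 E1.0900
G1 X6.93 Y2.87 E1.2262
G1 X5.30 Y5.30 E1.3625
G1 X2.87 Y6.93 E1.4987
G1 X0.00 Y7.50 E1.6350
G1 X-2.87 Y6.93 E1.7712
G1 X-5.30 Y5.30 E1.9075
G1 X-6.93 Y2.87 E2.0437
G1 X-7.50 Y0.00 E2.1800

At z = 0.28 mm: the r=7.5 cylinder gives a regular 16-gon of circumradius 7.5 (constant along its height); the cylinder at (7.5, 10) does not reach this height (z outside [0.5, 24]); the cylinder at (15, 15) does not reach this height (z outside [0.5, 10.5]); Subtracting the remaining from the first: none of the subtracted shapes is present at this height, so the r=7.5 cylinder is unchanged — 1 connected region; the cube at (12.5, 1) is not intersected at this z (z outside [2.5, 25.5]); Taking the first minus the rest: none of the subtracted shapes is present at this height, so the result so far is unchanged — 1 connected region. The outline is a single polygon with 16 vertices. Extrusion per mm of travel: 0.4 × 0.28 / (π × 0.875²) = 0.046564. Accumulating E over each segment gives final E = 2.1800.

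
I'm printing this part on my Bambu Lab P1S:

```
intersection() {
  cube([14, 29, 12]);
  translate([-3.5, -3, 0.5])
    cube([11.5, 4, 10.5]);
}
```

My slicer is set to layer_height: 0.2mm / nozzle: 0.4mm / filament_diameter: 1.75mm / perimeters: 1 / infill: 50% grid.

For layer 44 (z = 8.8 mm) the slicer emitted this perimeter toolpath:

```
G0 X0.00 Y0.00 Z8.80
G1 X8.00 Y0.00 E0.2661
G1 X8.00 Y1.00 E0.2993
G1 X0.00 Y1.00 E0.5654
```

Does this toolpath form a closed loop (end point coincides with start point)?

no

Start point (G0): (0.00, 0.00). End point (last G1): the path does not return to the start — open.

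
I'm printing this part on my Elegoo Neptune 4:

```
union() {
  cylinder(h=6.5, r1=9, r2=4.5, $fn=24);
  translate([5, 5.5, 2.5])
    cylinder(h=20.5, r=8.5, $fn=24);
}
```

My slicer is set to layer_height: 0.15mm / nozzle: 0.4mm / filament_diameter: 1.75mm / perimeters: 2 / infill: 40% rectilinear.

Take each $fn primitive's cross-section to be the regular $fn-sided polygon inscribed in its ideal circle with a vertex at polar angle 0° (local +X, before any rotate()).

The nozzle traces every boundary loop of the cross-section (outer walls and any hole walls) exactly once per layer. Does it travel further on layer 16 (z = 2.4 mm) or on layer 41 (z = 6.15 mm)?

layer 41 (z = 6.15 mm)

Layer 16 (z = 2.4): the cone: at t=0.369 of its height the radius interpolates to r₁+(r₂−r₁)t = 7.338, giving a regular 24-gon of that circumradius (perimeter = 2·24·7.338·sin(180°/24) = 45.98 mm); the cylinder at (5, 5.5) is absent (z outside [2.5, 23]); Taking the union: only the cone is present, so the union is just that shape — boundary = 45.98 mm. So its perimeter = 45.98 mm. Layer 41 (z = 6.15): the cone (r1=9→r2=4.5) has section circumradius 4.742 here — a regular 24-gon (perimeter = 2·24·4.742·sin(180°/24) = 29.71 mm); the r=8.5 cylinder at (5, 5.5) contributes a regular 24-gon of circumradius 8.5 (perimeter = 2·24·8.500·sin(180°/24) = 53.25 mm); Taking the union: the regions partially overlap (shared area 40.19 mm²), so the edge portions inside another operand are dropped and the merged outline is re-measured after clipping — boundary = 58.93 mm. So its perimeter = 58.93 mm. Layer 41 is larger (58.93 vs 45.98 mm).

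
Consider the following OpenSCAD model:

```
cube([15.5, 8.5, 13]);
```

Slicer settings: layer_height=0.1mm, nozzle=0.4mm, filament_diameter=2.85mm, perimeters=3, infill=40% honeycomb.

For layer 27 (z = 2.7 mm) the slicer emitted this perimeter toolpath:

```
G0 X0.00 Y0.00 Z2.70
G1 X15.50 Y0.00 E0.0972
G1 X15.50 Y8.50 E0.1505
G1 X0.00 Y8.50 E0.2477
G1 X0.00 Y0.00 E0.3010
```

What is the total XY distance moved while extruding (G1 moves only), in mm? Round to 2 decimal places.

Sum the Euclidean lengths of each G1 segment: total = 48.00 mm.

48.00 mm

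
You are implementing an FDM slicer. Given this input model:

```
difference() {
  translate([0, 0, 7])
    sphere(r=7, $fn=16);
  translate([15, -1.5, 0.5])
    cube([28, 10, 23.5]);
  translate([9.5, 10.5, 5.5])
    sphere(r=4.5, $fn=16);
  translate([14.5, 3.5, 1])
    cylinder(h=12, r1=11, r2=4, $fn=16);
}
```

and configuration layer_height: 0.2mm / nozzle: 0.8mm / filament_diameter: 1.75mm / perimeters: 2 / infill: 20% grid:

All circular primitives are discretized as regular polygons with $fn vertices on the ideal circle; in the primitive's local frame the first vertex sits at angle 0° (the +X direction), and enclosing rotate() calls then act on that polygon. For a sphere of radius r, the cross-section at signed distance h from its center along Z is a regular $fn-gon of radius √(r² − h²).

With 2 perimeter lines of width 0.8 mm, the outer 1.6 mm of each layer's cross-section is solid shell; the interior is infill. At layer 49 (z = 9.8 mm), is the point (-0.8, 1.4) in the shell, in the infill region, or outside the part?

infill

At z = 9.8 mm: the r=7 sphere contributes a regular 16-gon of circumradius √(7²−2.8²) = 6.416; the cube at (15, -1.5) (footprint 28×10) is included at this height; the r=4.5 sphere at (9.5, 10.5) contributes a regular 16-gon of circumradius √(4.5²−4.3²) = 1.327; the cone at (14.5, 3.5) (r1=11→r2=4) has section circumradius 5.867 here — a regular 16-gon; After the difference (first − rest): starting from the r=7 sphere, the 28×10 cube at (15, -1.5) misses the remaining region (no effect); the r=4.5 sphere at (9.5, 10.5) misses the remaining region (no effect); the cone at (14.5, 3.5) misses the remaining region (no effect) — 1 connected region. Overall, the cross-section is a single solid region. The nearest boundary edge runs (-4.54, 4.54)→(-2.46, 5.93); distance from the point to it = 4.68 mm. The point is inside the cross-section and 4.68 mm from the nearest boundary — more than the 1.6 mm shell width (2 × 0.8), so it's in the infill interior.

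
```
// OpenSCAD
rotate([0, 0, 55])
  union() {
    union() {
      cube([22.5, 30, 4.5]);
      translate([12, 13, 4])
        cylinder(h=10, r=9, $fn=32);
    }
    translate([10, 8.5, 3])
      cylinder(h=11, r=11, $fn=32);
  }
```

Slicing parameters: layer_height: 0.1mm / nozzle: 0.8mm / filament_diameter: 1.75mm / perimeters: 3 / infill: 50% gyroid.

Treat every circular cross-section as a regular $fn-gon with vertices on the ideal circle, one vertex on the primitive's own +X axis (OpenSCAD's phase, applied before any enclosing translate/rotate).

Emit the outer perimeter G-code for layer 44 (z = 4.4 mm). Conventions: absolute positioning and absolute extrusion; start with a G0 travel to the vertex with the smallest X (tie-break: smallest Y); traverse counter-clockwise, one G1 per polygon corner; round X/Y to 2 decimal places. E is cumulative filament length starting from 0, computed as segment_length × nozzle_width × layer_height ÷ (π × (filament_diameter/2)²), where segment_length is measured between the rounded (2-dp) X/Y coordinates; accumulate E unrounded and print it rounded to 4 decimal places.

At z = 4.4 mm: the cube is present — its section is the full 22.5×30 rectangle; the r=9 cylinder at (12, 13) contributes a regular 32-gon of circumradius 9; Merging all regions: the r=9 cylinder at (12, 13) lies entirely inside the 22.5×30 cube, so the union is just the 22.5×30 cube — 1 connected region; the r=11 cylinder at (10, 8.5) gives a regular 32-gon of circumradius 11 (constant along its height); Merging all regions: the regions partially overlap (shared area 348.51 mm²), so overlapping operands fuse into one piece — 1 connected region; (whole slice rotated 55° about Z — lengths, areas and connectivity unchanged). The outline is a single polygon with 20 vertices. Extrusion per mm of travel: 0.8 × 0.1 / (π × 0.875²) = 0.033260. Accumulating E over each segment gives final E = 3.5410.

G0 X-24.57 Y17.21 Z4.40
G1 X-10.66 Y7.46 E0.5650
G1 X-10.50 Y7.16 E0.5763
G1 X-9.17 Y5.46 E0.6481
G1 X-7.54 Y4.06 E0.7195
G1 X-5.66 Y3.00 E0.7913
G1 X-3.61 Y2.33 E0.8631
G1 X-3.27 Y2.29 E0.8744
G1 X0.00 Y0.00 E1.0072
G1 X1.78 Y2.54 E1.1104
G1 X2.76 Y2.81 E1.1442
G1 X4.68 Y3.79 E1.2159
G1 X6.38 Y5.12 E1.2877
G1 X7.78 Y6.76 E1.3594
G1 X8.84 Y8.64 E1.4312
G1 X9.51 Y10.69 E1.5029
G1 X9.77 Y12.83 E1.5746
G1 X9.69 Y13.84 E1.6083
G1 X12.91 Y18.43 E1.7948
G1 X-11.67 Y35.64 E2.7928
G1 X-24.57 Y17.21 E3.5410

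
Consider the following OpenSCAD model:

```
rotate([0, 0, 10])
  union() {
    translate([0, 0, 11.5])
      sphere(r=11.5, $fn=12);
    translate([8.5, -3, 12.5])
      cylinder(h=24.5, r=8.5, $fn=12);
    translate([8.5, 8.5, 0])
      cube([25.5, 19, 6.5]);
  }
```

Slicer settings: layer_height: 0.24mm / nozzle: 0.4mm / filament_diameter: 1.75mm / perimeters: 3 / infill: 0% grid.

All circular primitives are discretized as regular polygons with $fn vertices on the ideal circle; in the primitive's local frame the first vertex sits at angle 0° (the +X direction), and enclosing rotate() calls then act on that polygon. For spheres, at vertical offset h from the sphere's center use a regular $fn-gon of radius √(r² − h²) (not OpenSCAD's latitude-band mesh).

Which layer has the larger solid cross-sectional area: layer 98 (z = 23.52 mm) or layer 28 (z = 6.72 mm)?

Layer 98 (z = 23.52): the sphere is not intersected at this z (|z−center|=12.020 > r=11.5); the cylinder at (8.5, -3): section is a regular 12-gon, circumradius r=8.5 (area = (12/2)·8.500²·sin(360°/12) = 216.75 mm²); the cube at (8.5, 8.5) does not reach this height (z outside [0, 6.5]); Merging all regions: only the r=8.5 cylinder at (8.5, -3) is present, so the union is just that shape — area = 216.75 mm²; (rotated 10° about Z; rotation is an isometry so areas/perimeters/island counts are preserved). So its area = 216.75 mm². Layer 28 (z = 6.72): the r=11.5 sphere slices to a regular 12-gon of circumradius 10.460 (√(r²−h²) with h=4.78 from center) (area = (12/2)·10.460²·sin(360°/12) = 328.20 mm²); the cylinder at (8.5, -3) does not reach this height (z outside [12.5, 37]); the cube at (8.5, 8.5) does not reach this height (z outside [0, 6.5]); Merging all regions: only the r=11.5 sphere is present, so the union is just that shape — area = 328.20 mm²; (rotated 10° about Z; rotation is an isometry so areas/perimeters/island counts are preserved). So its area = 328.20 mm². Layer 28 is larger (328.20 vs 216.75 mm²).

layer 28 (z = 6.72 mm)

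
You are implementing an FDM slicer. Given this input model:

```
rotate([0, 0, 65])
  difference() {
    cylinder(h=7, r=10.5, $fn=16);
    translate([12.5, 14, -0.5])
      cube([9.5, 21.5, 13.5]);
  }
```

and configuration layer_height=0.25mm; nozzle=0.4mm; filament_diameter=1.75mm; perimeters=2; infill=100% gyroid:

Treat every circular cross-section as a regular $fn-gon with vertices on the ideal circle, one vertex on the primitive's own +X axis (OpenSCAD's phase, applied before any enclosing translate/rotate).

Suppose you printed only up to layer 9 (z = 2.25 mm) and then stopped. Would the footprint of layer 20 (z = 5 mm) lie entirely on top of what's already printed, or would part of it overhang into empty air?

entirely on top

Compare the two slices. At z = 2.25: the r=10.5 cylinder contributes a regular 16-gon of circumradius 10.5 (area = (16/2)·10.500²·sin(360°/16) = 337.53 mm²); the cube at (12.5, 14) is present — its section is the full 9.5×21.5 rectangle (area 204.25 mm²); Subtracting the remaining from the first: starting from the r=10.5 cylinder (337.53 mm²), the 9.5×21.5 cube at (12.5, 14) misses the remaining region (no effect) — area = 337.53 mm²; (rotated 65° about Z; rotation is an isometry so areas/perimeters/island counts are preserved). At z = 5: the r=10.5 cylinder gives a regular 16-gon of circumradius 10.5 (constant along its height) (area = (16/2)·10.500²·sin(360°/16) = 337.53 mm²); the 9.5×21.5 cube at (12.5, 14) contributes its full rectangle (area 204.25 mm²); Subtracting the remaining from the first: starting from the r=10.5 cylinder (337.53 mm²), the 9.5×21.5 cube at (12.5, 14) misses the remaining region (no effect) — area = 337.53 mm²; (rotated 65° about Z; rotation is an isometry so areas/perimeters/island counts are preserved). Checking containment: the cross-section at z = 5 is a subset of the cross-section at z = 2.25.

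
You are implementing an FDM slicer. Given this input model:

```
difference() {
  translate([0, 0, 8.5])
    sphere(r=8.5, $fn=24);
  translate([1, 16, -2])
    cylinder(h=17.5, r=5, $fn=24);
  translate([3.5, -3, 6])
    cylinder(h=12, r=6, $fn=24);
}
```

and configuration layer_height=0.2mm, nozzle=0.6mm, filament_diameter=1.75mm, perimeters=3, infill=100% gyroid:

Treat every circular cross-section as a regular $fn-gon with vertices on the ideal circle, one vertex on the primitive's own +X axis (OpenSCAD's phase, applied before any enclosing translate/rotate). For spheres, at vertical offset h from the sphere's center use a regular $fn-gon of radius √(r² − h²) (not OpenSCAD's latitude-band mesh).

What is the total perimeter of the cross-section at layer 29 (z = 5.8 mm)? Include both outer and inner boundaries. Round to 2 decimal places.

At z = 5.8 mm: the r=8.5 sphere slices to a regular 24-gon of circumradius 8.060 (√(r²−h²) with h=2.7 from center) (perimeter = 2·24·8.060·sin(180°/24) = 50.50 mm); the r=5 cylinder at (1, 16) gives a regular 24-gon of circumradius 5 (constant along its height) (perimeter = 2·24·5.000·sin(180°/24) = 31.33 mm); the cylinder at (3.5, -3) is not intersected at this z (z outside [6, 18]); Taking the first minus the rest: starting from the r=8.5 sphere, the r=5 cylinder at (1, 16) misses the remaining region (no effect) — boundary = 50.50 mm. Overall, the cross-section is a single solid region. Total boundary length (outer) = 50.50 mm.

50.50 mm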